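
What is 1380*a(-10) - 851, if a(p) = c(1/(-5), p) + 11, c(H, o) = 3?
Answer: 18469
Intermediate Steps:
a(p) = 14 (a(p) = 3 + 11 = 14)
1380*a(-10) - 851 = 1380*14 - 851 = 19320 - 851 = 18469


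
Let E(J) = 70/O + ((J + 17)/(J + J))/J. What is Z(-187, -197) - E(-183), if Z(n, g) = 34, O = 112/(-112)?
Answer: 3482939/33489 ≈ 104.00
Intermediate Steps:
O = -1 (O = 112*(-1/112) = -1)
E(J) = -70 + (17 + J)/(2*J**2) (E(J) = 70/(-1) + ((J + 17)/(J + J))/J = 70*(-1) + ((17 + J)/((2*J)))/J = -70 + ((17 + J)*(1/(2*J)))/J = -70 + ((17 + J)/(2*J))/J = -70 + (17 + J)/(2*J**2))
Z(-187, -197) - E(-183) = 34 - (17 - 183 - 140*(-183)**2)/(2*(-183)**2) = 34 - (17 - 183 - 140*33489)/(2*33489) = 34 - (17 - 183 - 4688460)/(2*33489) = 34 - (-4688626)/(2*33489) = 34 - 1*(-2344313/33489) = 34 + 2344313/33489 = 3482939/33489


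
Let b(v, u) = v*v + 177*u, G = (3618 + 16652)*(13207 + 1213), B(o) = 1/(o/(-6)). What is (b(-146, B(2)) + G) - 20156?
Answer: 292294029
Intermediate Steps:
B(o) = -6/o (B(o) = 1/(o*(-⅙)) = 1/(-o/6) = -6/o)
G = 292293400 (G = 20270*14420 = 292293400)
b(v, u) = v² + 177*u
(b(-146, B(2)) + G) - 20156 = (((-146)² + 177*(-6/2)) + 292293400) - 20156 = ((21316 + 177*(-6*½)) + 292293400) - 20156 = ((21316 + 177*(-3)) + 292293400) - 20156 = ((21316 - 531) + 292293400) - 20156 = (20785 + 292293400) - 20156 = 292314185 - 20156 = 292294029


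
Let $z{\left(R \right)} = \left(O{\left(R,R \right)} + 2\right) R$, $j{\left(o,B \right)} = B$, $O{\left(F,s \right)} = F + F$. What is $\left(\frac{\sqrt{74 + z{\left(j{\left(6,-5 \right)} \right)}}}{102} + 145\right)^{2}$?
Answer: $\frac{\left(14790 + \sqrt{114}\right)^{2}}{10404} \approx 21055.0$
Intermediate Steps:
$O{\left(F,s \right)} = 2 F$
$z{\left(R \right)} = R \left(2 + 2 R\right)$ ($z{\left(R \right)} = \left(2 R + 2\right) R = \left(2 + 2 R\right) R = R \left(2 + 2 R\right)$)
$\left(\frac{\sqrt{74 + z{\left(j{\left(6,-5 \right)} \right)}}}{102} + 145\right)^{2} = \left(\frac{\sqrt{74 + 2 \left(-5\right) \left(1 - 5\right)}}{102} + 145\right)^{2} = \left(\sqrt{74 + 2 \left(-5\right) \left(-4\right)} \frac{1}{102} + 145\right)^{2} = \left(\sqrt{74 + 40} \cdot \frac{1}{102} + 145\right)^{2} = \left(\sqrt{114} \cdot \frac{1}{102} + 145\right)^{2} = \left(\frac{\sqrt{114}}{102} + 145\right)^{2} = \left(145 + \frac{\sqrt{114}}{102}\right)^{2}$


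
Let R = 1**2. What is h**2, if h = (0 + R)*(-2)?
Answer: 4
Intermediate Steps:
R = 1
h = -2 (h = (0 + 1)*(-2) = 1*(-2) = -2)
h**2 = (-2)**2 = 4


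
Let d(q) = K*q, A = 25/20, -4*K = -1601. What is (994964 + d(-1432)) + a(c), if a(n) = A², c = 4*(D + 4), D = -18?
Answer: 6748921/16 ≈ 4.2181e+5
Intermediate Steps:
c = -56 (c = 4*(-18 + 4) = 4*(-14) = -56)
K = 1601/4 (K = -¼*(-1601) = 1601/4 ≈ 400.25)
A = 5/4 (A = 25*(1/20) = 5/4 ≈ 1.2500)
a(n) = 25/16 (a(n) = (5/4)² = 25/16)
d(q) = 1601*q/4
(994964 + d(-1432)) + a(c) = (994964 + (1601/4)*(-1432)) + 25/16 = (994964 - 573158) + 25/16 = 421806 + 25/16 = 6748921/16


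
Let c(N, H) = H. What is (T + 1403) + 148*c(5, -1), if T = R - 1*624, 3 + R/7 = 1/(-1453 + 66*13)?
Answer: 51849/85 ≈ 609.99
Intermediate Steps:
R = -1786/85 (R = -21 + 7/(-1453 + 66*13) = -21 + 7/(-1453 + 858) = -21 + 7/(-595) = -21 + 7*(-1/595) = -21 - 1/85 = -1786/85 ≈ -21.012)
T = -54826/85 (T = -1786/85 - 1*624 = -1786/85 - 624 = -54826/85 ≈ -645.01)
(T + 1403) + 148*c(5, -1) = (-54826/85 + 1403) + 148*(-1) = 64429/85 - 148 = 51849/85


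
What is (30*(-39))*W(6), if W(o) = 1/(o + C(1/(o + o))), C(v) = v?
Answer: -14040/73 ≈ -192.33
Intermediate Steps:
W(o) = 1/(o + 1/(2*o)) (W(o) = 1/(o + 1/(o + o)) = 1/(o + 1/(2*o)))
(30*(-39))*W(6) = (30*(-39))*(2*6/(1 + 2*6**2)) = -2340*6/(1 + 2*36) = -2340*6/(1 + 72) = -2340*6/73 = -1170*12/73 = -14040/73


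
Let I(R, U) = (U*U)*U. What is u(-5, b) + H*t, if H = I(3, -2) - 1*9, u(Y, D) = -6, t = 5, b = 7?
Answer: -91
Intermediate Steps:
I(R, U) = U³ (I(R, U) = U²*U = U³)
H = -17 (H = (-2)³ - 1*9 = -8 - 9 = -17)
u(-5, b) + H*t = -6 - 17*5 = -6 - 85 = -91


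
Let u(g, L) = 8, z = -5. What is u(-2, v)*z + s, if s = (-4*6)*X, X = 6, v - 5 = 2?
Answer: -184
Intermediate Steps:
v = 7 (v = 5 + 2 = 7)
s = -144 (s = -4*6*6 = -24*6 = -144)
u(-2, v)*z + s = 8*(-5) - 144 = -40 - 144 = -184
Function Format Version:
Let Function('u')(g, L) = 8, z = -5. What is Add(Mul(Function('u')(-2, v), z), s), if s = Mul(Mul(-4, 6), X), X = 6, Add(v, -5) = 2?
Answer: -184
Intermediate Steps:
v = 7 (v = Add(5, 2) = 7)
s = -144 (s = Mul(Mul(-4, 6), 6) = Mul(-24, 6) = -144)
Add(Mul(Function('u')(-2, v), z), s) = Add(Mul(8, -5), -144) = Add(-40, -144) = -184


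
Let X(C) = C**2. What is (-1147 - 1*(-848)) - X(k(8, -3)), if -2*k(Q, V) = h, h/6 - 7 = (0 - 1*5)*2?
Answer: -380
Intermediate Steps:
h = -18 (h = 42 + 6*((0 - 1*5)*2) = 42 + 6*((0 - 5)*2) = 42 + 6*(-5*2) = 42 + 6*(-10) = 42 - 60 = -18)
k(Q, V) = 9 (k(Q, V) = -1/2*(-18) = 9)
(-1147 - 1*(-848)) - X(k(8, -3)) = (-1147 - 1*(-848)) - 1*9**2 = (-1147 + 848) - 1*81 = -299 - 81 = -380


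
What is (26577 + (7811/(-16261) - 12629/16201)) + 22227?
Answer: 12856811568464/263444461 ≈ 48803.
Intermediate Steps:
(26577 + (7811/(-16261) - 12629/16201)) + 22227 = (26577 + (7811*(-1/16261) - 12629*1/16201)) + 22227 = (26577 + (-7811/16261 - 12629/16201)) + 22227 = (26577 - 331906180/263444461) + 22227 = 7001231533817/263444461 + 22227 = 12856811568464/263444461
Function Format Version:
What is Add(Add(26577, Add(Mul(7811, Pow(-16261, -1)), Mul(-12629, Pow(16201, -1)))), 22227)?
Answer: Rational(12856811568464, 263444461) ≈ 48803.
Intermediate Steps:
Add(Add(26577, Add(Mul(7811, Pow(-16261, -1)), Mul(-12629, Pow(16201, -1)))), 22227) = Add(Add(26577, Add(Mul(7811, Rational(-1, 16261)), Mul(-12629, Rational(1, 16201)))), 22227) = Add(Add(26577, Add(Rational(-7811, 16261), Rational(-12629, 16201))), 22227) = Add(Add(26577, Rational(-331906180, 263444461)), 22227) = Add(Rational(7001231533817, 263444461), 22227) = Rational(12856811568464, 263444461)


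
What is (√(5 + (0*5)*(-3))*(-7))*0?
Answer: 0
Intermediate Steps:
(√(5 + (0*5)*(-3))*(-7))*0 = (√(5 + 0*(-3))*(-7))*0 = (√(5 + 0)*(-7))*0 = (√5*(-7))*0 = -7*√5*0 = 0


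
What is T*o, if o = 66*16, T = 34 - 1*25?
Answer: 9504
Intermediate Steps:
T = 9 (T = 34 - 25 = 9)
o = 1056
T*o = 9*1056 = 9504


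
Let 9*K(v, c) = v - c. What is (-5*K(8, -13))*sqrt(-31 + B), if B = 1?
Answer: -35*I*sqrt(30)/3 ≈ -63.901*I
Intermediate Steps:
K(v, c) = -c/9 + v/9 (K(v, c) = (v - c)/9 = -c/9 + v/9)
(-5*K(8, -13))*sqrt(-31 + B) = (-5*(-1/9*(-13) + (1/9)*8))*sqrt(-31 + 1) = (-5*(13/9 + 8/9))*sqrt(-30) = (-5*7/3)*(I*sqrt(30)) = -35*I*sqrt(30)/3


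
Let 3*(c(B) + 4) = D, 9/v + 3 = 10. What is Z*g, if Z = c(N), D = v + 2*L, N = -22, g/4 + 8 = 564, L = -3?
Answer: -86736/7 ≈ -12391.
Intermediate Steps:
v = 9/7 (v = 9/(-3 + 10) = 9/7 ≈ 1.2857)
g = 2224 (g = -32 + 4*564 = -32 + 2256 = 2224)
D = -33/7 (D = 9/7 + 2*(-3) = 9/7 - 6 = -33/7 ≈ -4.7143)
c(B) = -39/7 (c(B) = -4 + (⅓)*(-33/7) = -4 - 11/7 = -39/7)
Z = -39/7 ≈ -5.5714
Z*g = -39/7*2224 = -86736/7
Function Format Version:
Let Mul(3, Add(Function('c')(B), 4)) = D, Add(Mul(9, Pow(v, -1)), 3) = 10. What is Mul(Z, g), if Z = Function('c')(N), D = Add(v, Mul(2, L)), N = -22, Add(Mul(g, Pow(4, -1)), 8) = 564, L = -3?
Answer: Rational(-86736, 7) ≈ -12391.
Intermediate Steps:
v = Rational(9, 7) (v = Mul(9, Pow(Add(-3, 10), -1)) = Mul(9, Pow(7, -1)) = Mul(9, Rational(1, 7)) = Rational(9, 7) ≈ 1.2857)
g = 2224 (g = Add(-32, Mul(4, 564)) = Add(-32, 2256) = 2224)
D = Rational(-33, 7) (D = Add(Rational(9, 7), Mul(2, -3)) = Add(Rational(9, 7), -6) = Rational(-33, 7) ≈ -4.7143)
Function('c')(B) = Rational(-39, 7) (Function('c')(B) = Add(-4, Mul(Rational(1, 3), Rational(-33, 7))) = Add(-4, Rational(-11, 7)) = Rational(-39, 7))
Z = Rational(-39, 7) ≈ -5.5714
Mul(Z, g) = Mul(Rational(-39, 7), 2224) = Rational(-86736, 7)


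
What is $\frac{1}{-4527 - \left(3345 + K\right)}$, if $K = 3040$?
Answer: $- \frac{1}{10912} \approx -9.1642 \cdot 10^{-5}$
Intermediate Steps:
$\frac{1}{-4527 - \left(3345 + K\right)} = \frac{1}{-4527 - 6385} = \frac{1}{-10912} = - \frac{1}{10912}$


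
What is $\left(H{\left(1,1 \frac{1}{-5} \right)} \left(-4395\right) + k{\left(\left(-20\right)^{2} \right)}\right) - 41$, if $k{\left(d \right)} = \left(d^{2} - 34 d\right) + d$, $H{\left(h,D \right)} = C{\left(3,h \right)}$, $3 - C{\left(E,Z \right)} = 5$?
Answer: $155549$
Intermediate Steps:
$C{\left(E,Z \right)} = -2$ ($C{\left(E,Z \right)} = 3 - 5 = -2$)
$H{\left(h,D \right)} = -2$
$k{\left(d \right)} = d^{2} - 33 d$
$\left(H{\left(1,1 \frac{1}{-5} \right)} \left(-4395\right) + k{\left(\left(-20\right)^{2} \right)}\right) - 41 = \left(\left(-2\right) \left(-4395\right) + \left(-20\right)^{2} \left(-33 + \left(-20\right)^{2}\right)\right) - 41 = \left(8790 + 400 \left(-33 + 400\right)\right) - 41 = \left(8790 + 400 \cdot 367\right) - 41 = \left(8790 + 146800\right) - 41 = 155590 - 41 = 155549$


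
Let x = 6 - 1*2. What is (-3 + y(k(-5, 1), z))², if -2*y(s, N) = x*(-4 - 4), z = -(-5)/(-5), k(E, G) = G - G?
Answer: 169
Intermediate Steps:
k(E, G) = 0
x = 4 (x = 6 - 2 = 4)
z = -1 (z = -(-5)*(-1)/5 = -1*1 = -1)
y(s, N) = 16 (y(s, N) = -2*(-4 - 4) = -2*(-8) = -½*(-32) = 16)
(-3 + y(k(-5, 1), z))² = (-3 + 16)² = 13² = 169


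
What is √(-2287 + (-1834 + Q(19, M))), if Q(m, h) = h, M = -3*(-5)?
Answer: I*√4106 ≈ 64.078*I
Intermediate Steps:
M = 15
√(-2287 + (-1834 + Q(19, M))) = √(-2287 + (-1834 + 15)) = √(-2287 - 1819) = √(-4106) = I*√4106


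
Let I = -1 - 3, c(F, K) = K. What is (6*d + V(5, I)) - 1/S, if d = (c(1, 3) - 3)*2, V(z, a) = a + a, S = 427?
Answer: -3417/427 ≈ -8.0023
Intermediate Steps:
I = -4
V(z, a) = 2*a
d = 0 (d = (3 - 3)*2 = 0*2 = 0)
(6*d + V(5, I)) - 1/S = (6*0 + 2*(-4)) - 1/427 = (0 - 8) - 1*1/427 = -8 - 1/427 = -3417/427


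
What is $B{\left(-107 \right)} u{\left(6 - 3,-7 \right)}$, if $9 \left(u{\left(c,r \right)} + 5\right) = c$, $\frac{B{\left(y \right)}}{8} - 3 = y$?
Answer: $\frac{11648}{3} \approx 3882.7$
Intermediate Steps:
$B{\left(y \right)} = 24 + 8 y$
$u{\left(c,r \right)} = -5 + \frac{c}{9}$
$B{\left(-107 \right)} u{\left(6 - 3,-7 \right)} = \left(24 + 8 \left(-107\right)\right) \left(-5 + \frac{6 - 3}{9}\right) = \left(24 - 856\right) \left(-5 + \frac{6 - 3}{9}\right) = - 832 \left(-5 + \frac{1}{9} \cdot 3\right) = - 832 \left(-5 + \frac{1}{3}\right) = \left(-832\right) \left(- \frac{14}{3}\right) = \frac{11648}{3}$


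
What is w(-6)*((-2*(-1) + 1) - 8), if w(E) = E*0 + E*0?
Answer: 0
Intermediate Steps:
w(E) = 0 (w(E) = 0 + 0 = 0)
w(-6)*((-2*(-1) + 1) - 8) = 0*((-2*(-1) + 1) - 8) = 0*((2 + 1) - 8) = 0*(3 - 8) = 0*(-5) = 0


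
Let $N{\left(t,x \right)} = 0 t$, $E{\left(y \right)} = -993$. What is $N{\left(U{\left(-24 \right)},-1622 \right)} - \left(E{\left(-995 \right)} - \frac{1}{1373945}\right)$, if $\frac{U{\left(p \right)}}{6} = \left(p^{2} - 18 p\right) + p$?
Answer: $\frac{1364327386}{1373945} \approx 993.0$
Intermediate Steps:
$U{\left(p \right)} = - 102 p + 6 p^{2}$ ($U{\left(p \right)} = 6 \left(\left(p^{2} - 18 p\right) + p\right) = 6 \left(p^{2} - 17 p\right) = - 102 p + 6 p^{2}$)
$N{\left(t,x \right)} = 0$
$N{\left(U{\left(-24 \right)},-1622 \right)} - \left(E{\left(-995 \right)} - \frac{1}{1373945}\right) = 0 - \left(-993 - \frac{1}{1373945}\right) = 0 - - \frac{1364327386}{1373945} = 0 + \frac{1364327386}{1373945} = \frac{1364327386}{1373945}$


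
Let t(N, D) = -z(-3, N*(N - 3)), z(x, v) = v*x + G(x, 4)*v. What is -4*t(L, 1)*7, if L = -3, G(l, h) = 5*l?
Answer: -9072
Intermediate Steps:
z(x, v) = 6*v*x (z(x, v) = v*x + (5*x)*v = v*x + 5*v*x = 6*v*x)
t(N, D) = 18*N*(-3 + N) (t(N, D) = -6*N*(N - 3)*(-3) = -6*N*(-3 + N)*(-3) = -(-18)*N*(-3 + N) = 18*N*(-3 + N))
-4*t(L, 1)*7 = -72*(-3)*(-3 - 3)*7 = -72*(-3)*(-6)*7 = -4*324*7 = -1296*7 = -9072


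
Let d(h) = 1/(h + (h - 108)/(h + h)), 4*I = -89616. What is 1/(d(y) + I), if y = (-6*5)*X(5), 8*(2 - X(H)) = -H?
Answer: -10859/243285176 ≈ -4.4635e-5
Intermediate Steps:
X(H) = 2 + H/8 (X(H) = 2 - (-1)*H/8 = 2 + H/8)
I = -22404 (I = (1/4)*(-89616) = -22404)
y = -315/4 (y = (-6*5)*(2 + (1/8)*5) = -30*(2 + 5/8) = -30*21/8 = -315/4 ≈ -78.750)
d(h) = 1/(h + (-108 + h)/(2*h)) (d(h) = 1/(h + (-108 + h)/((2*h))) = 1/(h + (-108 + h)*(1/(2*h))) = 1/(h + (-108 + h)/(2*h)))
1/(d(y) + I) = 1/(2*(-315/4)/(-108 - 315/4 + 2*(-315/4)**2) - 22404) = 1/(2*(-315/4)/(-108 - 315/4 + 2*(99225/16)) - 22404) = 1/(2*(-315/4)/(-108 - 315/4 + 99225/8) - 22404) = 1/(2*(-315/4)/(97731/8) - 22404) = 1/(2*(-315/4)*(8/97731) - 22404) = 1/(-140/10859 - 22404) = 1/(-243285176/10859) = -10859/243285176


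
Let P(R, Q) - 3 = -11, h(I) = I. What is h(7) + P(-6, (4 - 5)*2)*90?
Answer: -713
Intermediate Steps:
P(R, Q) = -8 (P(R, Q) = 3 - 11 = -8)
h(7) + P(-6, (4 - 5)*2)*90 = 7 - 8*90 = 7 - 720 = -713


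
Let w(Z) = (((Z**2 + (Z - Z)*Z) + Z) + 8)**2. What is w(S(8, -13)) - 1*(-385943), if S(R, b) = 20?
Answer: 569127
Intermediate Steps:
w(Z) = (8 + Z + Z**2)**2 (w(Z) = (((Z**2 + 0*Z) + Z) + 8)**2 = (((Z**2 + 0) + Z) + 8)**2 = ((Z**2 + Z) + 8)**2 = ((Z + Z**2) + 8)**2 = (8 + Z + Z**2)**2)
w(S(8, -13)) - 1*(-385943) = (8 + 20 + 20**2)**2 - 1*(-385943) = (8 + 20 + 400)**2 + 385943 = 428**2 + 385943 = 183184 + 385943 = 569127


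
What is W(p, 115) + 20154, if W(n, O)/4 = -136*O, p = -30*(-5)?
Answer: -42406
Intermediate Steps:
p = 150
W(n, O) = -544*O (W(n, O) = 4*(-136*O) = -544*O)
W(p, 115) + 20154 = -544*115 + 20154 = -62560 + 20154 = -42406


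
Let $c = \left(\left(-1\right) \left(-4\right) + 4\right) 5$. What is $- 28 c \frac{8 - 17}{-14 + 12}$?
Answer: $-5040$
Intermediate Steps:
$c = 40$ ($c = \left(4 + 4\right) 5 = 8 \cdot 5 = 40$)
$- 28 c \frac{8 - 17}{-14 + 12} = \left(-28\right) 40 \frac{8 - 17}{-14 + 12} = - 1120 \left(- \frac{9}{-2}\right) = - 1120 \left(\left(-9\right) \left(- \frac{1}{2}\right)\right) = \left(-1120\right) \frac{9}{2} = -5040$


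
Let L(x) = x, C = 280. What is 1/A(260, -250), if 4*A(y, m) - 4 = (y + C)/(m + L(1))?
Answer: 83/38 ≈ 2.1842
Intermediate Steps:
A(y, m) = 1 + (280 + y)/(4*(1 + m)) (A(y, m) = 1 + ((y + 280)/(m + 1))/4 = 1 + ((280 + y)/(1 + m))/4 = 1 + (280 + y)/(4*(1 + m)))
1/A(260, -250) = 1/((71 - 250 + (1/4)*260)/(1 - 250)) = 1/((71 - 250 + 65)/(-249)) = 1/(-1/249*(-114)) = 1/(38/83) = 83/38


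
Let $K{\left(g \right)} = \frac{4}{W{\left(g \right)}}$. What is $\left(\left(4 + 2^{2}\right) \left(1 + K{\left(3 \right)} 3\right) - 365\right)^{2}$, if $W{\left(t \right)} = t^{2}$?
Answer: $\frac{1079521}{9} \approx 1.1995 \cdot 10^{5}$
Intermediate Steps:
$K{\left(g \right)} = \frac{4}{g^{2}}$
$\left(\left(4 + 2^{2}\right) \left(1 + K{\left(3 \right)} 3\right) - 365\right)^{2} = \left(\left(4 + 2^{2}\right) \left(1 + \frac{4}{9} \cdot 3\right) - 365\right)^{2} = \left(\left(4 + 4\right) \left(1 + 4 \cdot \frac{1}{9} \cdot 3\right) - 365\right)^{2} = \left(8 \left(1 + \frac{4}{9} \cdot 3\right) - 365\right)^{2} = \left(8 \left(1 + \frac{4}{3}\right) - 365\right)^{2} = \left(8 \cdot \frac{7}{3} - 365\right)^{2} = \left(\frac{56}{3} - 365\right)^{2} = \left(- \frac{1039}{3}\right)^{2} = \frac{1079521}{9}$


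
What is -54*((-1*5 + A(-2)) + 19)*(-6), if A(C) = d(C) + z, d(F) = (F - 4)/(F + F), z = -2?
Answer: 4374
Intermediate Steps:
d(F) = (-4 + F)/(2*F) (d(F) = (-4 + F)/((2*F)) = (-4 + F)*(1/(2*F)) = (-4 + F)/(2*F))
A(C) = -2 + (-4 + C)/(2*C) (A(C) = (-4 + C)/(2*C) - 2 = -2 + (-4 + C)/(2*C))
-54*((-1*5 + A(-2)) + 19)*(-6) = -54*((-1*5 + (-3/2 - 2/(-2))) + 19)*(-6) = -54*((-5 + (-3/2 - 2*(-½))) + 19)*(-6) = -54*((-5 + (-3/2 + 1)) + 19)*(-6) = -54*((-5 - ½) + 19)*(-6) = -54*(-11/2 + 19)*(-6) = -729*(-6) = -54*(-81) = 4374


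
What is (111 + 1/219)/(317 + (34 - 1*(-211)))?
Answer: 12155/61539 ≈ 0.19752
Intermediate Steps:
(111 + 1/219)/(317 + (34 - 1*(-211))) = (111 + 1/219)/(317 + (34 + 211)) = 24310/(219*(317 + 245)) = (24310/219)/562 = (24310/219)*(1/562) = 12155/61539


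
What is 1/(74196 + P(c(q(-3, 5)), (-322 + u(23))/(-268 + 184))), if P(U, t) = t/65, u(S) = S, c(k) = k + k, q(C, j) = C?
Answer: 420/31162343 ≈ 1.3478e-5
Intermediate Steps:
c(k) = 2*k
P(U, t) = t/65 (P(U, t) = t*(1/65) = t/65)
1/(74196 + P(c(q(-3, 5)), (-322 + u(23))/(-268 + 184))) = 1/(74196 + ((-322 + 23)/(-268 + 184))/65) = 1/(74196 + (-299/(-84))/65) = 1/(74196 + (-299*(-1/84))/65) = 1/(74196 + (1/65)*(299/84)) = 1/(74196 + 23/420) = 1/(31162343/420) = 420/31162343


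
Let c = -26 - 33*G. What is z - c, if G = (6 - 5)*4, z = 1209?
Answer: 1367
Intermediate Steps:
G = 4 (G = 1*4 = 4)
c = -158 (c = -26 - 33*4 = -26 - 132 = -158)
z - c = 1209 - 1*(-158) = 1209 + 158 = 1367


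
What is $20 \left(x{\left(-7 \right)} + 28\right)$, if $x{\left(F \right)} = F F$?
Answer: $1540$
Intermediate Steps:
$x{\left(F \right)} = F^{2}$
$20 \left(x{\left(-7 \right)} + 28\right) = 20 \left(\left(-7\right)^{2} + 28\right) = 20 \left(49 + 28\right) = 20 \cdot 77 = 1540$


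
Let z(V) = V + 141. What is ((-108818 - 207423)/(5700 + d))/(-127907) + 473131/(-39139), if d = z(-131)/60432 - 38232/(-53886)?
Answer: -93616139242174889077265/7744522205297059621361 ≈ -12.088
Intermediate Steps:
z(V) = 141 + V
d = 192581257/271369896 (d = (141 - 131)/60432 - 38232/(-53886) = 10*(1/60432) - 38232*(-1/53886) = 5/30216 + 6372/8981 = 192581257/271369896 ≈ 0.70966)
((-108818 - 207423)/(5700 + d))/(-127907) + 473131/(-39139) = ((-108818 - 207423)/(5700 + 192581257/271369896))/(-127907) + 473131/(-39139) = -316241/1547000988457/271369896*(-1/127907) + 473131*(-1/39139) = -316241*271369896/1547000988457*(-1/127907) - 473131/39139 = -85818287280936/1547000988457*(-1/127907) - 473131/39139 = 85818287280936/197872255430569499 - 473131/39139 = -93616139242174889077265/7744522205297059621361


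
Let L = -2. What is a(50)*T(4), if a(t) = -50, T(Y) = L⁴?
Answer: -800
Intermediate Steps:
T(Y) = 16 (T(Y) = (-2)⁴ = 16)
a(50)*T(4) = -50*16 = -800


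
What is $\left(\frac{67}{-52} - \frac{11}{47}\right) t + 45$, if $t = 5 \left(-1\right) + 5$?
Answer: $45$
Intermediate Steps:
$t = 0$ ($t = -5 + 5 = 0$)
$\left(\frac{67}{-52} - \frac{11}{47}\right) t + 45 = \left(\frac{67}{-52} - \frac{11}{47}\right) 0 + 45 = \left(67 \left(- \frac{1}{52}\right) - \frac{11}{47}\right) 0 + 45 = \left(- \frac{67}{52} - \frac{11}{47}\right) 0 + 45 = \left(- \frac{3721}{2444}\right) 0 + 45 = 0 + 45 = 45$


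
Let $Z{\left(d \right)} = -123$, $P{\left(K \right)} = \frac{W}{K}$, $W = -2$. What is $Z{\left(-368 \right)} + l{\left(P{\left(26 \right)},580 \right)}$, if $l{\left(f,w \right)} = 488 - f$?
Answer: $\frac{4746}{13} \approx 365.08$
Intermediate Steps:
$P{\left(K \right)} = - \frac{2}{K}$
$Z{\left(-368 \right)} + l{\left(P{\left(26 \right)},580 \right)} = -123 + \left(488 - - \frac{2}{26}\right) = -123 + \left(488 - \left(-2\right) \frac{1}{26}\right) = -123 + \left(488 - - \frac{1}{13}\right) = -123 + \left(488 + \frac{1}{13}\right) = -123 + \frac{6345}{13} = \frac{4746}{13}$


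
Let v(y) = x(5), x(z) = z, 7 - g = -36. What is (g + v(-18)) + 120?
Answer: 168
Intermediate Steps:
g = 43 (g = 7 - 1*(-36) = 7 + 36 = 43)
v(y) = 5
(g + v(-18)) + 120 = (43 + 5) + 120 = 48 + 120 = 168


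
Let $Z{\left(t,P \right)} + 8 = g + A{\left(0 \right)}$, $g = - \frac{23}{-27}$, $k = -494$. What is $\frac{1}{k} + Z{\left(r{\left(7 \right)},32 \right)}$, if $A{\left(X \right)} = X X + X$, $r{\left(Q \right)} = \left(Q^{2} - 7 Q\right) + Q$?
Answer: $- \frac{95369}{13338} \approx -7.1502$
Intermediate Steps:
$r{\left(Q \right)} = Q^{2} - 6 Q$
$A{\left(X \right)} = X + X^{2}$ ($A{\left(X \right)} = X^{2} + X = X + X^{2}$)
$g = \frac{23}{27}$ ($g = \left(-23\right) \left(- \frac{1}{27}\right) = \frac{23}{27} \approx 0.85185$)
$Z{\left(t,P \right)} = - \frac{193}{27}$ ($Z{\left(t,P \right)} = -8 + \left(\frac{23}{27} + 0 \left(1 + 0\right)\right) = -8 + \left(\frac{23}{27} + 0 \cdot 1\right) = -8 + \left(\frac{23}{27} + 0\right) = -8 + \frac{23}{27} = - \frac{193}{27}$)
$\frac{1}{k} + Z{\left(r{\left(7 \right)},32 \right)} = \frac{1}{-494} - \frac{193}{27} = - \frac{1}{494} - \frac{193}{27} = - \frac{95369}{13338}$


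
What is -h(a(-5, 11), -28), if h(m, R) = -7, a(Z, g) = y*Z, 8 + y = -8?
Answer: 7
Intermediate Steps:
y = -16 (y = -8 - 8 = -16)
a(Z, g) = -16*Z
-h(a(-5, 11), -28) = -1*(-7) = 7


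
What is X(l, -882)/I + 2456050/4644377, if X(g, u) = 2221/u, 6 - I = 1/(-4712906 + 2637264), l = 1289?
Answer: 2783701943176393/25507611299650221 ≈ 0.10913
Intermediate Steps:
I = 12453853/2075642 (I = 6 - 1/(-4712906 + 2637264) = 6 - 1/(-2075642) = 6 - 1*(-1/2075642) = 6 + 1/2075642 = 12453853/2075642 ≈ 6.0000)
X(l, -882)/I + 2456050/4644377 = (2221/(-882))/(12453853/2075642) + 2456050/4644377 = (2221*(-1/882))*(2075642/12453853) + 2456050*(1/4644377) = -2221/882*2075642/12453853 + 2456050/4644377 = -2305000441/5492149173 + 2456050/4644377 = 2783701943176393/25507611299650221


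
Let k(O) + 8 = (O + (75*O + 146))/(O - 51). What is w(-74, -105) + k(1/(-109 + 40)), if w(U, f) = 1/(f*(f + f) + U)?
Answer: -52409793/4834720 ≈ -10.840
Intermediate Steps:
w(U, f) = 1/(U + 2*f²) (w(U, f) = 1/(f*(2*f) + U) = 1/(2*f² + U) = 1/(U + 2*f²))
k(O) = -8 + (146 + 76*O)/(-51 + O) (k(O) = -8 + (O + (75*O + 146))/(O - 51) = -8 + (O + (146 + 75*O))/(-51 + O) = -8 + (146 + 76*O)/(-51 + O))
w(-74, -105) + k(1/(-109 + 40)) = 1/(-74 + 2*(-105)²) + 2*(277 + 34/(-109 + 40))/(-51 + 1/(-109 + 40)) = 1/(-74 + 2*11025) + 2*(277 + 34/(-69))/(-51 + 1/(-69)) = 1/(-74 + 22050) + 2*(277 + 34*(-1/69))/(-51 - 1/69) = 1/21976 + 2*(277 - 34/69)/(-3520/69) = 1/21976 + 2*(-69/3520)*(19079/69) = 1/21976 - 19079/1760 = -52409793/4834720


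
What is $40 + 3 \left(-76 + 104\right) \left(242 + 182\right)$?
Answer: $35656$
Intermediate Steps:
$40 + 3 \left(-76 + 104\right) \left(242 + 182\right) = 40 + 3 \cdot 28 \cdot 424 = 40 + 3 \cdot 11872 = 40 + 35616 = 35656$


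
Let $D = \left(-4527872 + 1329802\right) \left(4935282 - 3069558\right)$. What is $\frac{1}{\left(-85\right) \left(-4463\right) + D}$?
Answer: $- \frac{1}{5966715573325} \approx -1.676 \cdot 10^{-13}$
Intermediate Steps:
$D = -5966715952680$ ($D = \left(-3198070\right) 1865724 = -5966715952680$)
$\frac{1}{\left(-85\right) \left(-4463\right) + D} = \frac{1}{\left(-85\right) \left(-4463\right) - 5966715952680} = \frac{1}{379355 - 5966715952680} = \frac{1}{-5966715573325} = - \frac{1}{5966715573325}$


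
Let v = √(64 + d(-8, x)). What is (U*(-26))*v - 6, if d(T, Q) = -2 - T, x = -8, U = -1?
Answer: -6 + 26*√70 ≈ 211.53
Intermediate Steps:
v = √70 (v = √(64 + (-2 - 1*(-8))) = √(64 + (-2 + 8)) = √(64 + 6) = √70 ≈ 8.3666)
(U*(-26))*v - 6 = (-1*(-26))*√70 - 6 = 26*√70 - 6 = -6 + 26*√70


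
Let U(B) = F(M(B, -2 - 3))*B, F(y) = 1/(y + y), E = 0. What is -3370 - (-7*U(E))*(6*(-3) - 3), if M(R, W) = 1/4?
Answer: -3370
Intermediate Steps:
M(R, W) = ¼
F(y) = 1/(2*y)
U(B) = 2*B (U(B) = (1/(2*(¼)))*B = ((½)*4)*B = 2*B)
-3370 - (-7*U(E))*(6*(-3) - 3) = -3370 - (-14*0)*(6*(-3) - 3) = -3370 - (-7*0)*(-18 - 3) = -3370 - 0*(-21) = -3370 - 1*0 = -3370 + 0 = -3370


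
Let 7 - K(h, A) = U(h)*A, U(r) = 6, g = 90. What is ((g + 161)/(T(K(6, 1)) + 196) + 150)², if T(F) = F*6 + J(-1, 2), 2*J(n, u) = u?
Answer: 942551401/41209 ≈ 22872.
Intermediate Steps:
J(n, u) = u/2
K(h, A) = 7 - 6*A
T(F) = 1 + 6*F (T(F) = F*6 + (½)*2 = 6*F + 1 = 1 + 6*F)
((g + 161)/(T(K(6, 1)) + 196) + 150)² = ((90 + 161)/((1 + 6*(7 - 6*1)) + 196) + 150)² = (251/((1 + 6*(7 - 6)) + 196) + 150)² = (251/((1 + 6*1) + 196) + 150)² = (251/((1 + 6) + 196) + 150)² = (251/(7 + 196) + 150)² = (251/203 + 150)² = (30701/203)² = 942551401/41209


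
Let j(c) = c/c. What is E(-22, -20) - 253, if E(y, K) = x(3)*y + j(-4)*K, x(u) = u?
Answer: -339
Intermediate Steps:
j(c) = 1
E(y, K) = K + 3*y (E(y, K) = 3*y + 1*K = 3*y + K = K + 3*y)
E(-22, -20) - 253 = (-20 + 3*(-22)) - 253 = (-20 - 66) - 253 = -86 - 253 = -339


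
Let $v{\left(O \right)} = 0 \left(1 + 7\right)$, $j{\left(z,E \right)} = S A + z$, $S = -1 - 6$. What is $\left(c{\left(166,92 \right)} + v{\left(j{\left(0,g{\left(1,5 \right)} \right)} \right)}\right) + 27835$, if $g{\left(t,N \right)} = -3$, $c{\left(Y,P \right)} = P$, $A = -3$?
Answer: $27927$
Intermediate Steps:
$S = -7$ ($S = -1 - 6 = -7$)
$j{\left(z,E \right)} = 21 + z$ ($j{\left(z,E \right)} = \left(-7\right) \left(-3\right) + z = 21 + z$)
$v{\left(O \right)} = 0$ ($v{\left(O \right)} = 0 \cdot 8 = 0$)
$\left(c{\left(166,92 \right)} + v{\left(j{\left(0,g{\left(1,5 \right)} \right)} \right)}\right) + 27835 = \left(92 + 0\right) + 27835 = 92 + 27835 = 27927$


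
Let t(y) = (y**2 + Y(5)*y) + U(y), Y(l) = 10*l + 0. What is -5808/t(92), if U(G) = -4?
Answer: -1452/3265 ≈ -0.44472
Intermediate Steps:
Y(l) = 10*l
t(y) = -4 + y**2 + 50*y (t(y) = (y**2 + (10*5)*y) - 4 = (y**2 + 50*y) - 4 = -4 + y**2 + 50*y)
-5808/t(92) = -5808/(-4 + 92**2 + 50*92) = -5808/(-4 + 8464 + 4600) = -5808/13060 = -5808*1/13060 = -1452/3265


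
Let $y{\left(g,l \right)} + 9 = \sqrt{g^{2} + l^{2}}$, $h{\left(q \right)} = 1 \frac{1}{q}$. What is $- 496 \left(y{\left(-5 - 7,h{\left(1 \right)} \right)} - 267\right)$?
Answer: $136896 - 496 \sqrt{145} \approx 1.3092 \cdot 10^{5}$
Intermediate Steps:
$h{\left(q \right)} = \frac{1}{q}$
$y{\left(g,l \right)} = -9 + \sqrt{g^{2} + l^{2}}$
$- 496 \left(y{\left(-5 - 7,h{\left(1 \right)} \right)} - 267\right) = - 496 \left(\left(-9 + \sqrt{\left(-5 - 7\right)^{2} + \left(1^{-1}\right)^{2}}\right) - 267\right) = - 496 \left(\left(-9 + \sqrt{\left(-12\right)^{2} + 1^{2}}\right) - 267\right) = - 496 \left(\left(-9 + \sqrt{144 + 1}\right) - 267\right) = - 496 \left(\left(-9 + \sqrt{145}\right) - 267\right) = - 496 \left(-276 + \sqrt{145}\right) = 136896 - 496 \sqrt{145}$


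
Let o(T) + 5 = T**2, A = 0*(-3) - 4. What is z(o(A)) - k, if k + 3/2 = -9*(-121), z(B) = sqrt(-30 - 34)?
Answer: -2175/2 + 8*I ≈ -1087.5 + 8.0*I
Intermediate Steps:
A = -4 (A = 0 - 4 = -4)
o(T) = -5 + T**2
z(B) = 8*I (z(B) = sqrt(-64) = 8*I)
k = 2175/2 (k = -3/2 - 9*(-121) = -3/2 + 1089 = 2175/2 ≈ 1087.5)
z(o(A)) - k = 8*I - 1*2175/2 = 8*I - 2175/2 = -2175/2 + 8*I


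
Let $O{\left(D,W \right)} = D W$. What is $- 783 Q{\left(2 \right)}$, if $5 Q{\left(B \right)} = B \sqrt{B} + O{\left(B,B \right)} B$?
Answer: $- \frac{6264}{5} - \frac{1566 \sqrt{2}}{5} \approx -1695.7$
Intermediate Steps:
$Q{\left(B \right)} = \frac{B^{3}}{5} + \frac{B^{\frac{3}{2}}}{5}$ ($Q{\left(B \right)} = \frac{B \sqrt{B} + B B B}{5} = \frac{B^{\frac{3}{2}} + B^{2} B}{5} = \frac{B^{\frac{3}{2}} + B^{3}}{5} = \frac{B^{3} + B^{\frac{3}{2}}}{5} = \frac{B^{3}}{5} + \frac{B^{\frac{3}{2}}}{5}$)
$- 783 Q{\left(2 \right)} = - 783 \left(\frac{2^{3}}{5} + \frac{2^{\frac{3}{2}}}{5}\right) = - 783 \left(\frac{1}{5} \cdot 8 + \frac{2 \sqrt{2}}{5}\right) = - 783 \left(\frac{8}{5} + \frac{2 \sqrt{2}}{5}\right) = - \frac{6264}{5} - \frac{1566 \sqrt{2}}{5}$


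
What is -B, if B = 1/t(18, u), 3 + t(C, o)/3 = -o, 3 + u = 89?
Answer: 1/267 ≈ 0.0037453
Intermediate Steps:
u = 86 (u = -3 + 89 = 86)
t(C, o) = -9 - 3*o (t(C, o) = -9 + 3*(-o) = -9 - 3*o)
B = -1/267 (B = 1/(-9 - 3*86) = 1/(-9 - 258) = 1/(-267) = -1/267 ≈ -0.0037453)
-B = -1*(-1/267) = 1/267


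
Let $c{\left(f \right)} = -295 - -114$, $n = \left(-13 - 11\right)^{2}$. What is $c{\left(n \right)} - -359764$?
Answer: $359583$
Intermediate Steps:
$n = 576$ ($n = \left(-24\right)^{2} = 576$)
$c{\left(f \right)} = -181$ ($c{\left(f \right)} = -295 + 114 = -181$)
$c{\left(n \right)} - -359764 = -181 - -359764 = -181 + 359764 = 359583$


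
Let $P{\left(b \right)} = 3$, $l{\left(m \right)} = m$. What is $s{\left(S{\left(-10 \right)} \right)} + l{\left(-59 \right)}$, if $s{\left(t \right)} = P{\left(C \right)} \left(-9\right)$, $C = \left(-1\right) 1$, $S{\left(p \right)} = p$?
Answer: $-86$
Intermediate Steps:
$C = -1$
$s{\left(t \right)} = -27$ ($s{\left(t \right)} = 3 \left(-9\right) = -27$)
$s{\left(S{\left(-10 \right)} \right)} + l{\left(-59 \right)} = -27 - 59 = -86$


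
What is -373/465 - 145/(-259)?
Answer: -29182/120435 ≈ -0.24231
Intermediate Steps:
-373/465 - 145/(-259) = -373*1/465 - 145*(-1/259) = -373/465 + 145/259 = -29182/120435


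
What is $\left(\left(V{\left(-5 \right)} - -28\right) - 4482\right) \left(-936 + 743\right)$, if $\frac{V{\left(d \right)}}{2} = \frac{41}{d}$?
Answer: $\frac{4313936}{5} \approx 8.6279 \cdot 10^{5}$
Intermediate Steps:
$V{\left(d \right)} = \frac{82}{d}$ ($V{\left(d \right)} = 2 \frac{41}{d} = \frac{82}{d}$)
$\left(\left(V{\left(-5 \right)} - -28\right) - 4482\right) \left(-936 + 743\right) = \left(\left(\frac{82}{-5} - -28\right) - 4482\right) \left(-936 + 743\right) = \left(\left(82 \left(- \frac{1}{5}\right) + 28\right) - 4482\right) \left(-193\right) = \left(\left(- \frac{82}{5} + 28\right) - 4482\right) \left(-193\right) = \left(\frac{58}{5} - 4482\right) \left(-193\right) = \left(- \frac{22352}{5}\right) \left(-193\right) = \frac{4313936}{5}$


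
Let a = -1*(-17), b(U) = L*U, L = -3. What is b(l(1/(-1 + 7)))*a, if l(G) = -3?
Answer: 153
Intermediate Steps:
b(U) = -3*U
a = 17
b(l(1/(-1 + 7)))*a = -3*(-3)*17 = 9*17 = 153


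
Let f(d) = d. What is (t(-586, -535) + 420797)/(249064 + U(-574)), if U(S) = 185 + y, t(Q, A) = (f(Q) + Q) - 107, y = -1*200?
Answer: 419518/249049 ≈ 1.6845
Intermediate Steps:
y = -200
t(Q, A) = -107 + 2*Q (t(Q, A) = (Q + Q) - 107 = 2*Q - 107 = -107 + 2*Q)
U(S) = -15 (U(S) = 185 - 200 = -15)
(t(-586, -535) + 420797)/(249064 + U(-574)) = ((-107 + 2*(-586)) + 420797)/(249064 - 15) = ((-107 - 1172) + 420797)/249049 = (-1279 + 420797)*(1/249049) = 419518*(1/249049) = 419518/249049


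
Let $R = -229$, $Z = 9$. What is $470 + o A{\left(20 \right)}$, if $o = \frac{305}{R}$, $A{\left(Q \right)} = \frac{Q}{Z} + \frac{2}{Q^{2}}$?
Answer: $\frac{38502251}{82440} \approx 467.03$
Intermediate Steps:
$A{\left(Q \right)} = \frac{2}{Q^{2}} + \frac{Q}{9}$ ($A{\left(Q \right)} = \frac{Q}{9} + \frac{2}{Q^{2}} = \frac{2}{Q^{2}} + \frac{Q}{9}$)
$o = - \frac{305}{229}$ ($o = \frac{305}{-229} = 305 \left(- \frac{1}{229}\right) = - \frac{305}{229} \approx -1.3319$)
$470 + o A{\left(20 \right)} = 470 - \frac{305 \left(\frac{2}{400} + \frac{1}{9} \cdot 20\right)}{229} = 470 - \frac{305 \left(2 \cdot \frac{1}{400} + \frac{20}{9}\right)}{229} = 470 - \frac{305 \left(\frac{1}{200} + \frac{20}{9}\right)}{229} = 470 - \frac{244549}{82440} = \frac{38502251}{82440}$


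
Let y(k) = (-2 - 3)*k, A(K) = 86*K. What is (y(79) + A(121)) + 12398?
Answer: 22409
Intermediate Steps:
y(k) = -5*k
(y(79) + A(121)) + 12398 = (-5*79 + 86*121) + 12398 = (-395 + 10406) + 12398 = 10011 + 12398 = 22409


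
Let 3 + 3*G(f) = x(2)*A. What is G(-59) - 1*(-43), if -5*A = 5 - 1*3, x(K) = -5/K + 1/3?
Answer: 1903/45 ≈ 42.289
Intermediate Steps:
x(K) = ⅓ - 5/K (x(K) = -5/K + 1*(⅓) = -5/K + ⅓ = ⅓ - 5/K)
A = -⅖ (A = -(5 - 1*3)/5 = -(5 - 3)/5 = -⅕*2 = -⅖ ≈ -0.40000)
G(f) = -32/45 (G(f) = -1 + (((⅓)*(-15 + 2)/2)*(-⅖))/3 = -1 + (((⅓)*(½)*(-13))*(-⅖))/3 = -1 + (-13/6*(-⅖))/3 = -1 + (⅓)*(13/15) = -1 + 13/45 = -32/45)
G(-59) - 1*(-43) = -32/45 - 1*(-43) = -32/45 + 43 = 1903/45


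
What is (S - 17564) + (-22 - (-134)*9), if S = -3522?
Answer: -19902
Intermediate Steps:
(S - 17564) + (-22 - (-134)*9) = (-3522 - 17564) + (-22 - (-134)*9) = -21086 + (-22 - 67*(-18)) = -21086 + (-22 + 1206) = -21086 + 1184 = -19902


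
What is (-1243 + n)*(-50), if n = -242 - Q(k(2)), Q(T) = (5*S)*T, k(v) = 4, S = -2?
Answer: 72250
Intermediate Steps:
Q(T) = -10*T (Q(T) = (5*(-2))*T = -10*T)
n = -202 (n = -242 - (-10)*4 = -242 - 1*(-40) = -242 + 40 = -202)
(-1243 + n)*(-50) = (-1243 - 202)*(-50) = -1445*(-50) = 72250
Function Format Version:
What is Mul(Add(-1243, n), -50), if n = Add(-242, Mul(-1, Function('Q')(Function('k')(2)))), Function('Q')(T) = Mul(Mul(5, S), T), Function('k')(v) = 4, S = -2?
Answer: 72250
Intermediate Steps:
Function('Q')(T) = Mul(-10, T) (Function('Q')(T) = Mul(Mul(5, -2), T) = Mul(-10, T))
n = -202 (n = Add(-242, Mul(-1, Mul(-10, 4))) = Add(-242, Mul(-1, -40)) = Add(-242, 40) = -202)
Mul(Add(-1243, n), -50) = Mul(Add(-1243, -202), -50) = Mul(-1445, -50) = 72250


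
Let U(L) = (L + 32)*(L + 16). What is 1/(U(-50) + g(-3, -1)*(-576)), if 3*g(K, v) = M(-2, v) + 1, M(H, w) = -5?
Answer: 1/1380 ≈ 0.00072464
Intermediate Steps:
U(L) = (16 + L)*(32 + L) (U(L) = (32 + L)*(16 + L) = (16 + L)*(32 + L))
g(K, v) = -4/3 (g(K, v) = (-5 + 1)/3 = (1/3)*(-4) = -4/3)
1/(U(-50) + g(-3, -1)*(-576)) = 1/((512 + (-50)**2 + 48*(-50)) - 4/3*(-576)) = 1/((512 + 2500 - 2400) + 768) = 1/(612 + 768) = 1/1380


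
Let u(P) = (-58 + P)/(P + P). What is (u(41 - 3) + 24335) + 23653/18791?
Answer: 457297693/18791 ≈ 24336.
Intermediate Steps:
u(P) = (-58 + P)/(2*P) (u(P) = (-58 + P)/((2*P)) = (-58 + P)*(1/(2*P)) = (-58 + P)/(2*P))
(u(41 - 3) + 24335) + 23653/18791 = ((-58 + (41 - 3))/(2*(41 - 3)) + 24335) + 23653/18791 = ((½)*(-58 + 38)/38 + 24335) + 23653*(1/18791) = ((½)*(1/38)*(-20) + 24335) + 23653/18791 = (-5/19 + 24335) + 23653/18791 = 462360/19 + 23653/18791 = 457297693/18791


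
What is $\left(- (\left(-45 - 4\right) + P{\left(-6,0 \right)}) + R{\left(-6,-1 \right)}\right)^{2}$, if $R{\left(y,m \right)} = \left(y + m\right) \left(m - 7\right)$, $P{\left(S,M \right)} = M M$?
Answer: $11025$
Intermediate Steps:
$P{\left(S,M \right)} = M^{2}$
$R{\left(y,m \right)} = \left(-7 + m\right) \left(m + y\right)$ ($R{\left(y,m \right)} = \left(m + y\right) \left(-7 + m\right) = \left(-7 + m\right) \left(m + y\right)$)
$\left(- (\left(-45 - 4\right) + P{\left(-6,0 \right)}) + R{\left(-6,-1 \right)}\right)^{2} = \left(- (\left(-45 - 4\right) + 0^{2}) - \left(-55 - 1\right)\right)^{2} = \left(- (-49 + 0) + \left(1 + 7 + 42 + 6\right)\right)^{2} = \left(\left(-1\right) \left(-49\right) + 56\right)^{2} = \left(49 + 56\right)^{2} = 105^{2} = 11025$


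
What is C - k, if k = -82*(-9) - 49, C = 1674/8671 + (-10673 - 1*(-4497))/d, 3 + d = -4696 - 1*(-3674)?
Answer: -6068409029/8887775 ≈ -682.78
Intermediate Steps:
d = -1025 (d = -3 + (-4696 - 1*(-3674)) = -3 + (-4696 + 3674) = -3 - 1022 = -1025)
C = 55267946/8887775 (C = 1674/8671 + (-10673 - 1*(-4497))/(-1025) = 1674*(1/8671) + (-10673 + 4497)*(-1/1025) = 1674/8671 - 6176*(-1/1025) = 1674/8671 + 6176/1025 = 55267946/8887775 ≈ 6.2184)
k = 689 (k = 738 - 49 = 689)
C - k = 55267946/8887775 - 1*689 = 55267946/8887775 - 689 = -6068409029/8887775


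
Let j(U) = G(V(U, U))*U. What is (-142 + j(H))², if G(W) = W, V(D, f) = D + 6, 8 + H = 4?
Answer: 22500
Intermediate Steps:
H = -4 (H = -8 + 4 = -4)
V(D, f) = 6 + D
j(U) = U*(6 + U) (j(U) = (6 + U)*U = U*(6 + U))
(-142 + j(H))² = (-142 - 4*(6 - 4))² = (-142 - 4*2)² = (-142 - 8)² = (-150)² = 22500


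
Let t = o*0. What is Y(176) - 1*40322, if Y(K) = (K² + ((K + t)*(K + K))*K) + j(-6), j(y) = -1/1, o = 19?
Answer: 10894205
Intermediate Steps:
j(y) = -1 (j(y) = -1*1 = -1)
t = 0 (t = 19*0 = 0)
Y(K) = -1 + K² + 2*K³ (Y(K) = (K² + ((K + 0)*(K + K))*K) - 1 = (K² + (K*(2*K))*K) - 1 = (K² + (2*K²)*K) - 1 = (K² + 2*K³) - 1 = -1 + K² + 2*K³)
Y(176) - 1*40322 = (-1 + 176² + 2*176³) - 1*40322 = (-1 + 30976 + 2*5451776) - 40322 = (-1 + 30976 + 10903552) - 40322 = 10934527 - 40322 = 10894205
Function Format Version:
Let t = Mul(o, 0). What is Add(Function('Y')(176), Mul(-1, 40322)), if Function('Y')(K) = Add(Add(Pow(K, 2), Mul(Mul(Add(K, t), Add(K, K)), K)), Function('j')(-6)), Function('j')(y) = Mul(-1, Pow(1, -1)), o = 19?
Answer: 10894205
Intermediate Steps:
Function('j')(y) = -1 (Function('j')(y) = Mul(-1, 1) = -1)
t = 0 (t = Mul(19, 0) = 0)
Function('Y')(K) = Add(-1, Pow(K, 2), Mul(2, Pow(K, 3))) (Function('Y')(K) = Add(Add(Pow(K, 2), Mul(Mul(Add(K, 0), Add(K, K)), K)), -1) = Add(Add(Pow(K, 2), Mul(Mul(K, Mul(2, K)), K)), -1) = Add(Add(Pow(K, 2), Mul(Mul(2, Pow(K, 2)), K)), -1) = Add(Add(Pow(K, 2), Mul(2, Pow(K, 3))), -1) = Add(-1, Pow(K, 2), Mul(2, Pow(K, 3))))
Add(Function('Y')(176), Mul(-1, 40322)) = Add(Add(-1, Pow(176, 2), Mul(2, Pow(176, 3))), Mul(-1, 40322)) = Add(Add(-1, 30976, Mul(2, 5451776)), -40322) = Add(Add(-1, 30976, 10903552), -40322) = Add(10934527, -40322) = 10894205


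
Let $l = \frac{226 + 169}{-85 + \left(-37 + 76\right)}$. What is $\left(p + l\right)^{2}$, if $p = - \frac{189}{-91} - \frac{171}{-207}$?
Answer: $\frac{11553201}{357604} \approx 32.307$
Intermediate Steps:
$l = - \frac{395}{46}$ ($l = \frac{395}{-85 + 39} = \frac{395}{-46} = 395 \left(- \frac{1}{46}\right) = - \frac{395}{46} \approx -8.587$)
$p = \frac{868}{299}$ ($p = \left(-189\right) \left(- \frac{1}{91}\right) - - \frac{19}{23} = \frac{27}{13} + \frac{19}{23} = \frac{868}{299} \approx 2.903$)
$\left(p + l\right)^{2} = \left(\frac{868}{299} - \frac{395}{46}\right)^{2} = \left(- \frac{3399}{598}\right)^{2} = \frac{11553201}{357604}$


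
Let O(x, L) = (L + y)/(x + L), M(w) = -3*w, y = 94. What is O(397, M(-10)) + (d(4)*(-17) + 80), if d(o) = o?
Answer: 5248/427 ≈ 12.290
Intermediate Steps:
O(x, L) = (94 + L)/(L + x) (O(x, L) = (L + 94)/(x + L) = (94 + L)/(L + x))
O(397, M(-10)) + (d(4)*(-17) + 80) = (94 - 3*(-10))/(-3*(-10) + 397) + (4*(-17) + 80) = (94 + 30)/(30 + 397) + (-68 + 80) = 124/427 + 12 = 5248/427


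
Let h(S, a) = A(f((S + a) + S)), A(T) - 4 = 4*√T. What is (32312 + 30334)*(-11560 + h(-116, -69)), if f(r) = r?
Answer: -723937176 + 250584*I*√301 ≈ -7.2394e+8 + 4.3475e+6*I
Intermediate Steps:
A(T) = 4 + 4*√T
h(S, a) = 4 + 4*√(a + 2*S) (h(S, a) = 4 + 4*√((S + a) + S) = 4 + 4*√(a + 2*S))
(32312 + 30334)*(-11560 + h(-116, -69)) = (32312 + 30334)*(-11560 + (4 + 4*√(-69 + 2*(-116)))) = 62646*(-11560 + (4 + 4*√(-69 - 232))) = 62646*(-11560 + (4 + 4*√(-301))) = 62646*(-11560 + (4 + 4*(I*√301))) = 62646*(-11560 + (4 + 4*I*√301)) = 62646*(-11556 + 4*I*√301) = -723937176 + 250584*I*√301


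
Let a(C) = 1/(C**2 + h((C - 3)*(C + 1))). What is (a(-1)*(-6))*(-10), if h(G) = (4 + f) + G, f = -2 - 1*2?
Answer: 60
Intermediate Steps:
f = -4 (f = -2 - 2 = -4)
h(G) = G (h(G) = (4 - 4) + G = 0 + G = G)
a(C) = 1/(C**2 + (1 + C)*(-3 + C)) (a(C) = 1/(C**2 + (C - 3)*(C + 1)) = 1/(C**2 + (-3 + C)*(1 + C)) = 1/(C**2 + (1 + C)*(-3 + C)))
(a(-1)*(-6))*(-10) = (-6/(-3 - 2*(-1) + 2*(-1)**2))*(-10) = (-6/(-3 + 2 + 2*1))*(-10) = (-6/(-3 + 2 + 2))*(-10) = (-6/1)*(-10) = (1*(-6))*(-10) = -6*(-10) = 60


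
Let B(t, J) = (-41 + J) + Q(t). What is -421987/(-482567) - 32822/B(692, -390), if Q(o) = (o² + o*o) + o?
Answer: 388420090069/462293877763 ≈ 0.84020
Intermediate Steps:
Q(o) = o + 2*o² (Q(o) = (o² + o²) + o = 2*o² + o = o + 2*o²)
B(t, J) = -41 + J + t*(1 + 2*t) (B(t, J) = (-41 + J) + t*(1 + 2*t) = -41 + J + t*(1 + 2*t))
-421987/(-482567) - 32822/B(692, -390) = -421987/(-482567) - 32822/(-41 - 390 + 692*(1 + 2*692)) = -421987*(-1/482567) - 32822/(-41 - 390 + 692*(1 + 1384)) = 421987/482567 - 32822/(-41 - 390 + 692*1385) = 421987/482567 - 32822/(-41 - 390 + 958420) = 421987/482567 - 32822/957989 = 388420090069/462293877763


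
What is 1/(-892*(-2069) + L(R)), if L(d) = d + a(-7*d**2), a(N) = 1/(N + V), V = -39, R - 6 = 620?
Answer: 2743171/5064370977753 ≈ 5.4166e-7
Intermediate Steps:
R = 626 (R = 6 + 620 = 626)
a(N) = 1/(-39 + N) (a(N) = 1/(N - 39) = 1/(-39 + N))
L(d) = d + 1/(-39 - 7*d**2)
1/(-892*(-2069) + L(R)) = 1/(-892*(-2069) + (626 - 1/(39 + 7*626**2))) = 1/(1845548 + (626 - 1/(39 + 7*391876))) = 1/(1845548 + (626 - 1/(39 + 2743132))) = 1/(1845548 + (626 - 1/2743171)) = 1/(1845548 + 1717225045/2743171) = 1/(5064370977753/2743171) = 2743171/5064370977753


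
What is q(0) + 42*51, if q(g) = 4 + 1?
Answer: 2147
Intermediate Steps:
q(g) = 5
q(0) + 42*51 = 5 + 42*51 = 5 + 2142 = 2147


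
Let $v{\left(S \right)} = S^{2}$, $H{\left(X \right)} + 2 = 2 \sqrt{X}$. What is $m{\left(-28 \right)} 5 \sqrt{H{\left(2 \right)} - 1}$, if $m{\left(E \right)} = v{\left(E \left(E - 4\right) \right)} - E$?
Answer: $4014220 \sqrt{-3 + 2 \sqrt{2}} \approx 1.6627 \cdot 10^{6} i$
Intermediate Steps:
$H{\left(X \right)} = -2 + 2 \sqrt{X}$
$m{\left(E \right)} = - E + E^{2} \left(-4 + E\right)^{2}$ ($m{\left(E \right)} = \left(E \left(E - 4\right)\right)^{2} - E = \left(E \left(-4 + E\right)\right)^{2} - E = E^{2} \left(-4 + E\right)^{2} - E = - E + E^{2} \left(-4 + E\right)^{2}$)
$m{\left(-28 \right)} 5 \sqrt{H{\left(2 \right)} - 1} = - 28 \left(-1 - 28 \left(-4 - 28\right)^{2}\right) 5 \sqrt{\left(-2 + 2 \sqrt{2}\right) - 1} = - 28 \left(-1 - 28 \left(-32\right)^{2}\right) 5 \sqrt{-3 + 2 \sqrt{2}} = - 28 \left(-1 - 28672\right) 5 \sqrt{-3 + 2 \sqrt{2}} = \left(-28\right) \left(-28673\right) 5 \sqrt{-3 + 2 \sqrt{2}} = 802844 \cdot 5 \sqrt{-3 + 2 \sqrt{2}} = 4014220 \sqrt{-3 + 2 \sqrt{2}}$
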